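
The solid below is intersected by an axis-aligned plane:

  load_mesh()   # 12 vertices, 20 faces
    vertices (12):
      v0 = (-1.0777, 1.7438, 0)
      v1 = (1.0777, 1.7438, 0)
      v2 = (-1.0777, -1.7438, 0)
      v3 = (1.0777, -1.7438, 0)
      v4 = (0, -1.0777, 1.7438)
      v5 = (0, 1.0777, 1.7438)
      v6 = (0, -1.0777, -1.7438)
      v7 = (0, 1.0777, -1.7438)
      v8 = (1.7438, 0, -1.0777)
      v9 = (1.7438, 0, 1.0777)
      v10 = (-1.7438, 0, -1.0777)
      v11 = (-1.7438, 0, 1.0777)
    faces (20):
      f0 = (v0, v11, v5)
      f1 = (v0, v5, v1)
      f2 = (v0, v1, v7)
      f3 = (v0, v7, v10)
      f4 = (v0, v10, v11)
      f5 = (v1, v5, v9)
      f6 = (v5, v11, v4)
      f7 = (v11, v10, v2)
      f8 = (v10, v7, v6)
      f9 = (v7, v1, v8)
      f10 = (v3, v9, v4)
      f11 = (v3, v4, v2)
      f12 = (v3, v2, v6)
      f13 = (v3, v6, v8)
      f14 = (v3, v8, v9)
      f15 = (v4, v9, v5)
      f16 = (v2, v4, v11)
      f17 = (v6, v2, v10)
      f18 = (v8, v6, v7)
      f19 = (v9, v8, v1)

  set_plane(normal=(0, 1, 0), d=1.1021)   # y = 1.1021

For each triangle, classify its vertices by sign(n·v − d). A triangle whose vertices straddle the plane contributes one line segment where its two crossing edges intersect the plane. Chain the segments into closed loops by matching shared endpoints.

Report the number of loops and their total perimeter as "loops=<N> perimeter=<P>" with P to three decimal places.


Straddling triangles (8 of 20):
  (v0,v11,v5) [+--] → (-1.32282, 1.1021, 0.396582)–(-0.0394774, 1.1021, 1.67992)  len=1.8149
  (v0,v5,v1) [+-+] → (-0.0394774, 1.1021, 1.67992)–(0.0394774, 1.1021, 1.67992)  len=0.0790
  (v0,v1,v7) [++-] → (0.0394774, 1.1021, -1.67992)–(-0.0394774, 1.1021, -1.67992)  len=0.0790
  (v0,v7,v10) [+--] → (-0.0394774, 1.1021, -1.67992)–(-1.32282, 1.1021, -0.396582)  len=1.8149
  (v0,v10,v11) [+--] → (-1.32282, 1.1021, -0.396582)–(-1.32282, 1.1021, 0.396582)  len=0.7932
  (v1,v5,v9) [+--] → (0.0394774, 1.1021, 1.67992)–(1.32282, 1.1021, 0.396582)  len=1.8149
  (v7,v1,v8) [-+-] → (0.0394774, 1.1021, -1.67992)–(1.32282, 1.1021, -0.396582)  len=1.8149
  (v9,v8,v1) [--+] → (1.32282, 1.1021, -0.396582)–(1.32282, 1.1021, 0.396582)  len=0.7932

Chained into 1 loop(s):
  loop 1: 8 segments, perimeter = 9.0039
Total perimeter = 9.004

loops=1 perimeter=9.004


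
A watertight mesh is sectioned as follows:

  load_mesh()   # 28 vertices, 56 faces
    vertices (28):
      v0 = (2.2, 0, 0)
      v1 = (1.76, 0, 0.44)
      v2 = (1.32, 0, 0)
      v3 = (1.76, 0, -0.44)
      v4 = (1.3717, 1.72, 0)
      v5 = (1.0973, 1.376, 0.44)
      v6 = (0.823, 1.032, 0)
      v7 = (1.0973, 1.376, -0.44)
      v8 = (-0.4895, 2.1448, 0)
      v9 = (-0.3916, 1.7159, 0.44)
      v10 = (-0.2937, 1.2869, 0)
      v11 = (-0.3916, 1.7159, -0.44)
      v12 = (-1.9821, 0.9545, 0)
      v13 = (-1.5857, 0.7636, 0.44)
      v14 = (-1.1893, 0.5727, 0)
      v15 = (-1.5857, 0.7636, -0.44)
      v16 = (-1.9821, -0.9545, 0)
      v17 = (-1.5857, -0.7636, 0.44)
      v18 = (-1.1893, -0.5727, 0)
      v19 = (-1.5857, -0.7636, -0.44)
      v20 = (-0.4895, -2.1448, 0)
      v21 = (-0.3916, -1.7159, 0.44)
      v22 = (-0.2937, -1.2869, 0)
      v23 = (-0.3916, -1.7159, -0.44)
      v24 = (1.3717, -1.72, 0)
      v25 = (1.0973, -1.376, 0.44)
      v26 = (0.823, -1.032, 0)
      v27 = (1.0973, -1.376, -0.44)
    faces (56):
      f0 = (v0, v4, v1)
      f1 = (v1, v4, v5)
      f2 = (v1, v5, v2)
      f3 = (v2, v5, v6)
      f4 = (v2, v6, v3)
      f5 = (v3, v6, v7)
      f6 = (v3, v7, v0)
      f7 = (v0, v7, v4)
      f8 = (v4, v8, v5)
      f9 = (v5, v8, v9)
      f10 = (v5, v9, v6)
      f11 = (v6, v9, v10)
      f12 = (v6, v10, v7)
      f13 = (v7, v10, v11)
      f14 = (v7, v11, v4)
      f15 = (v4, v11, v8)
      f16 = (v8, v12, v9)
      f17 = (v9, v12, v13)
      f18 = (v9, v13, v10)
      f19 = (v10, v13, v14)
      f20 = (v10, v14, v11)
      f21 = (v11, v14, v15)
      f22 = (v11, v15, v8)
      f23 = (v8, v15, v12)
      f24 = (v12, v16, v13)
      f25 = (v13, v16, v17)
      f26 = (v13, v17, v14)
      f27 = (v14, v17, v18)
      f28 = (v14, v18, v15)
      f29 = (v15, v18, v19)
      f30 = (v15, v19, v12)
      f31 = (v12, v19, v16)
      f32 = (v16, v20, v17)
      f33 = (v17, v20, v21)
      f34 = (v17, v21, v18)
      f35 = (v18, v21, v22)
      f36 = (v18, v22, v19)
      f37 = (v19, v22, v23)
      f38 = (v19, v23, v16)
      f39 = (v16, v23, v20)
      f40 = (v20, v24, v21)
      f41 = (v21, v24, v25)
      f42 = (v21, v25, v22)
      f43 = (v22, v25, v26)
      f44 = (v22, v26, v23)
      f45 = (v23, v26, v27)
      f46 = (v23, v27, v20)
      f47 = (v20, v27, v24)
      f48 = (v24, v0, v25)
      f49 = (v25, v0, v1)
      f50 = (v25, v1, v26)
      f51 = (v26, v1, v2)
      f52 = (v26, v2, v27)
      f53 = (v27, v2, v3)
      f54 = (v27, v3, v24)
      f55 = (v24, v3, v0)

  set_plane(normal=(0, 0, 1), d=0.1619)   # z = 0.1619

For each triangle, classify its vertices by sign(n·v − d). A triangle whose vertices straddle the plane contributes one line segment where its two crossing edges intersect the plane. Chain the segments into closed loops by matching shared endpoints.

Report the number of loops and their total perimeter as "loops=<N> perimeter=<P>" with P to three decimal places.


loops=2 perimeter=21.382

Straddling triangles (28 of 56):
  (v0,v4,v1) [--+] → (1.51458, 1.08712, 0.1619)–(2.0381, 0, 0.1619)  len=1.2066
  (v1,v4,v5) [+-+] → (1.51458, 1.08712, 0.1619)–(1.27073, 1.59342, 0.1619)  len=0.5620
  (v1,v5,v2) [++-] → (1.23806, 0.506305, 0.1619)–(1.4819, 0, 0.1619)  len=0.5620
  (v2,v5,v6) [-+-] → (1.23806, 0.506305, 0.1619)–(0.92393, 1.15858, 0.1619)  len=0.7240
  (v4,v8,v5) [--+] → (0.0943703, 1.86192, 0.1619)–(1.27073, 1.59342, 0.1619)  len=1.2066
  (v5,v8,v9) [+-+] → (0.0943703, 1.86192, 0.1619)–(-0.453477, 1.98698, 0.1619)  len=0.5619
  (v5,v9,v6) [++-] → (0.376082, 1.28364, 0.1619)–(0.92393, 1.15858, 0.1619)  len=0.5619
  (v6,v9,v10) [-+-] → (0.376082, 1.28364, 0.1619)–(-0.329723, 1.44475, 0.1619)  len=0.7240
  (v8,v12,v9) [--+] → (-1.39687, 1.23466, 0.1619)–(-0.453477, 1.98698, 0.1619)  len=1.2066
  (v9,v12,v13) [+-+] → (-1.39687, 1.23466, 0.1619)–(-1.83624, 0.884257, 0.1619)  len=0.5620
  (v9,v13,v10) [++-] → (-0.769097, 1.09435, 0.1619)–(-0.329723, 1.44475, 0.1619)  len=0.5620
  (v10,v13,v14) [-+-] → (-0.769097, 1.09435, 0.1619)–(-1.33516, 0.642943, 0.1619)  len=0.7240
  (v12,v16,v13) [--+] → (-1.83624, -0.322317, 0.1619)–(-1.83624, 0.884257, 0.1619)  len=1.2066
  (v13,v16,v17) [+-+] → (-1.83624, -0.322317, 0.1619)–(-1.83624, -0.884257, 0.1619)  len=0.5619
  (v13,v17,v14) [++-] → (-1.33516, 0.0810023, 0.1619)–(-1.33516, 0.642943, 0.1619)  len=0.5619
  (v14,v17,v18) [-+-] → (-1.33516, 0.0810023, 0.1619)–(-1.33516, -0.642943, 0.1619)  len=0.7239
  (v16,v20,v17) [--+] → (-0.892852, -1.63658, 0.1619)–(-1.83624, -0.884257, 0.1619)  len=1.2066
  (v17,v20,v21) [+-+] → (-0.892852, -1.63658, 0.1619)–(-0.453477, -1.98698, 0.1619)  len=0.5620
  (v17,v21,v18) [++-] → (-0.895783, -0.993346, 0.1619)–(-1.33516, -0.642943, 0.1619)  len=0.5620
  (v18,v21,v22) [-+-] → (-0.895783, -0.993346, 0.1619)–(-0.329723, -1.44475, 0.1619)  len=0.7240
  (v20,v24,v21) [--+] → (0.722886, -1.71849, 0.1619)–(-0.453477, -1.98698, 0.1619)  len=1.2066
  (v21,v24,v25) [+-+] → (0.722886, -1.71849, 0.1619)–(1.27073, -1.59342, 0.1619)  len=0.5619
  (v21,v25,v22) [++-] → (0.218125, -1.31968, 0.1619)–(-0.329723, -1.44475, 0.1619)  len=0.5619
  (v22,v25,v26) [-+-] → (0.218125, -1.31968, 0.1619)–(0.92393, -1.15858, 0.1619)  len=0.7240
  (v24,v0,v25) [--+] → (1.79426, -0.506305, 0.1619)–(1.27073, -1.59342, 0.1619)  len=1.2066
  (v25,v0,v1) [+-+] → (1.79426, -0.506305, 0.1619)–(2.0381, 0, 0.1619)  len=0.5620
  (v25,v1,v26) [++-] → (1.16777, -0.652271, 0.1619)–(0.92393, -1.15858, 0.1619)  len=0.5620
  (v26,v1,v2) [-+-] → (1.16777, -0.652271, 0.1619)–(1.4819, 0, 0.1619)  len=0.7240

Chained into 2 loop(s):
  loop 1: 14 segments, perimeter = 12.3800
  loop 2: 14 segments, perimeter = 9.0016
Total perimeter = 21.382


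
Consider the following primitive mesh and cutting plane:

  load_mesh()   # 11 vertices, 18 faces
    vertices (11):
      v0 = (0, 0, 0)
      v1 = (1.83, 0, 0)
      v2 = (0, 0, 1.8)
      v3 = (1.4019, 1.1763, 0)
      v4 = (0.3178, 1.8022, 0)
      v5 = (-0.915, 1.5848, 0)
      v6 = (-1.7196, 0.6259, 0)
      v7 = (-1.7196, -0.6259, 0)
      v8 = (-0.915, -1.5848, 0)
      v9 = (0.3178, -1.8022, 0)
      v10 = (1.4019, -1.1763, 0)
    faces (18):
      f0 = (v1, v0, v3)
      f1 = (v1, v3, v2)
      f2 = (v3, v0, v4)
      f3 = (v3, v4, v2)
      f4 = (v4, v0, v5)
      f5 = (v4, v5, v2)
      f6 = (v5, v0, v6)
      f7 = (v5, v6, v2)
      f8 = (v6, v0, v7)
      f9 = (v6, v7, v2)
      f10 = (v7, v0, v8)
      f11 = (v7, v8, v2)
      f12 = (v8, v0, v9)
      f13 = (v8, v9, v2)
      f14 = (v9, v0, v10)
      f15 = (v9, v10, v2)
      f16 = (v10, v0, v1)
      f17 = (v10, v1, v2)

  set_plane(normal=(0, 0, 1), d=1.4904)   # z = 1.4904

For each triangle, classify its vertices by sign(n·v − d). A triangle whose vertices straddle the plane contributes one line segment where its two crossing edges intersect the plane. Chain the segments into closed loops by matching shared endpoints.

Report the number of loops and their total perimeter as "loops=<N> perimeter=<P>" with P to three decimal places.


loops=1 perimeter=1.938

Straddling triangles (9 of 18):
  (v1,v3,v2) [--+] → (0.241127, 0.202324, 1.4904)–(0.31476, 0, 1.4904)  len=0.2153
  (v3,v4,v2) [--+] → (0.0546616, 0.309978, 1.4904)–(0.241127, 0.202324, 1.4904)  len=0.2153
  (v4,v5,v2) [--+] → (-0.15738, 0.272586, 1.4904)–(0.0546616, 0.309978, 1.4904)  len=0.2153
  (v5,v6,v2) [--+] → (-0.295771, 0.107655, 1.4904)–(-0.15738, 0.272586, 1.4904)  len=0.2153
  (v6,v7,v2) [--+] → (-0.295771, -0.107655, 1.4904)–(-0.295771, 0.107655, 1.4904)  len=0.2153
  (v7,v8,v2) [--+] → (-0.15738, -0.272586, 1.4904)–(-0.295771, -0.107655, 1.4904)  len=0.2153
  (v8,v9,v2) [--+] → (0.0546616, -0.309978, 1.4904)–(-0.15738, -0.272586, 1.4904)  len=0.2153
  (v9,v10,v2) [--+] → (0.241127, -0.202324, 1.4904)–(0.0546616, -0.309978, 1.4904)  len=0.2153
  (v10,v1,v2) [--+] → (0.31476, 0, 1.4904)–(0.241127, -0.202324, 1.4904)  len=0.2153

Chained into 1 loop(s):
  loop 1: 9 segments, perimeter = 1.9378
Total perimeter = 1.938


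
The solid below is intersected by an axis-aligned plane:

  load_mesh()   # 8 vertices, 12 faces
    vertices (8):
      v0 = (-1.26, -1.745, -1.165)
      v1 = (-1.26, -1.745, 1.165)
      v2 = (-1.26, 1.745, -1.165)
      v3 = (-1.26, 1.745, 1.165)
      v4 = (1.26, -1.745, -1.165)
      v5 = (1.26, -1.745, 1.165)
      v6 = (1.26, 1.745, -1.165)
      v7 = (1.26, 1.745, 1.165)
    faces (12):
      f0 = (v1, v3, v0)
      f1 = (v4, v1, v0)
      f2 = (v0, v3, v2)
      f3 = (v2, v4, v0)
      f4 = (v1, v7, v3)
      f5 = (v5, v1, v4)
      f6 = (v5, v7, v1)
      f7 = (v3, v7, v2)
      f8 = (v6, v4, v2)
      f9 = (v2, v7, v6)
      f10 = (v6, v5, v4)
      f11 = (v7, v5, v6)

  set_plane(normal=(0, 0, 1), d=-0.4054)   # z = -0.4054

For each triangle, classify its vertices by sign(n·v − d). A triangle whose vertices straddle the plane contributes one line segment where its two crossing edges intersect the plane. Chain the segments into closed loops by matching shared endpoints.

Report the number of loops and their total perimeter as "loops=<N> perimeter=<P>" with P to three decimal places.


loops=1 perimeter=12.020

Straddling triangles (8 of 12):
  (v1,v3,v0) [++-] → (-1.26, -0.60723, -0.4054)–(-1.26, -1.745, -0.4054)  len=1.1378
  (v4,v1,v0) [-+-] → (0.438458, -1.745, -0.4054)–(-1.26, -1.745, -0.4054)  len=1.6985
  (v0,v3,v2) [-+-] → (-1.26, -0.60723, -0.4054)–(-1.26, 1.745, -0.4054)  len=2.3522
  (v5,v1,v4) [++-] → (0.438458, -1.745, -0.4054)–(1.26, -1.745, -0.4054)  len=0.8215
  (v3,v7,v2) [++-] → (-0.438458, 1.745, -0.4054)–(-1.26, 1.745, -0.4054)  len=0.8215
  (v2,v7,v6) [-+-] → (-0.438458, 1.745, -0.4054)–(1.26, 1.745, -0.4054)  len=1.6985
  (v6,v5,v4) [-+-] → (1.26, 0.60723, -0.4054)–(1.26, -1.745, -0.4054)  len=2.3522
  (v7,v5,v6) [++-] → (1.26, 0.60723, -0.4054)–(1.26, 1.745, -0.4054)  len=1.1378

Chained into 1 loop(s):
  loop 1: 8 segments, perimeter = 12.0200
Total perimeter = 12.020


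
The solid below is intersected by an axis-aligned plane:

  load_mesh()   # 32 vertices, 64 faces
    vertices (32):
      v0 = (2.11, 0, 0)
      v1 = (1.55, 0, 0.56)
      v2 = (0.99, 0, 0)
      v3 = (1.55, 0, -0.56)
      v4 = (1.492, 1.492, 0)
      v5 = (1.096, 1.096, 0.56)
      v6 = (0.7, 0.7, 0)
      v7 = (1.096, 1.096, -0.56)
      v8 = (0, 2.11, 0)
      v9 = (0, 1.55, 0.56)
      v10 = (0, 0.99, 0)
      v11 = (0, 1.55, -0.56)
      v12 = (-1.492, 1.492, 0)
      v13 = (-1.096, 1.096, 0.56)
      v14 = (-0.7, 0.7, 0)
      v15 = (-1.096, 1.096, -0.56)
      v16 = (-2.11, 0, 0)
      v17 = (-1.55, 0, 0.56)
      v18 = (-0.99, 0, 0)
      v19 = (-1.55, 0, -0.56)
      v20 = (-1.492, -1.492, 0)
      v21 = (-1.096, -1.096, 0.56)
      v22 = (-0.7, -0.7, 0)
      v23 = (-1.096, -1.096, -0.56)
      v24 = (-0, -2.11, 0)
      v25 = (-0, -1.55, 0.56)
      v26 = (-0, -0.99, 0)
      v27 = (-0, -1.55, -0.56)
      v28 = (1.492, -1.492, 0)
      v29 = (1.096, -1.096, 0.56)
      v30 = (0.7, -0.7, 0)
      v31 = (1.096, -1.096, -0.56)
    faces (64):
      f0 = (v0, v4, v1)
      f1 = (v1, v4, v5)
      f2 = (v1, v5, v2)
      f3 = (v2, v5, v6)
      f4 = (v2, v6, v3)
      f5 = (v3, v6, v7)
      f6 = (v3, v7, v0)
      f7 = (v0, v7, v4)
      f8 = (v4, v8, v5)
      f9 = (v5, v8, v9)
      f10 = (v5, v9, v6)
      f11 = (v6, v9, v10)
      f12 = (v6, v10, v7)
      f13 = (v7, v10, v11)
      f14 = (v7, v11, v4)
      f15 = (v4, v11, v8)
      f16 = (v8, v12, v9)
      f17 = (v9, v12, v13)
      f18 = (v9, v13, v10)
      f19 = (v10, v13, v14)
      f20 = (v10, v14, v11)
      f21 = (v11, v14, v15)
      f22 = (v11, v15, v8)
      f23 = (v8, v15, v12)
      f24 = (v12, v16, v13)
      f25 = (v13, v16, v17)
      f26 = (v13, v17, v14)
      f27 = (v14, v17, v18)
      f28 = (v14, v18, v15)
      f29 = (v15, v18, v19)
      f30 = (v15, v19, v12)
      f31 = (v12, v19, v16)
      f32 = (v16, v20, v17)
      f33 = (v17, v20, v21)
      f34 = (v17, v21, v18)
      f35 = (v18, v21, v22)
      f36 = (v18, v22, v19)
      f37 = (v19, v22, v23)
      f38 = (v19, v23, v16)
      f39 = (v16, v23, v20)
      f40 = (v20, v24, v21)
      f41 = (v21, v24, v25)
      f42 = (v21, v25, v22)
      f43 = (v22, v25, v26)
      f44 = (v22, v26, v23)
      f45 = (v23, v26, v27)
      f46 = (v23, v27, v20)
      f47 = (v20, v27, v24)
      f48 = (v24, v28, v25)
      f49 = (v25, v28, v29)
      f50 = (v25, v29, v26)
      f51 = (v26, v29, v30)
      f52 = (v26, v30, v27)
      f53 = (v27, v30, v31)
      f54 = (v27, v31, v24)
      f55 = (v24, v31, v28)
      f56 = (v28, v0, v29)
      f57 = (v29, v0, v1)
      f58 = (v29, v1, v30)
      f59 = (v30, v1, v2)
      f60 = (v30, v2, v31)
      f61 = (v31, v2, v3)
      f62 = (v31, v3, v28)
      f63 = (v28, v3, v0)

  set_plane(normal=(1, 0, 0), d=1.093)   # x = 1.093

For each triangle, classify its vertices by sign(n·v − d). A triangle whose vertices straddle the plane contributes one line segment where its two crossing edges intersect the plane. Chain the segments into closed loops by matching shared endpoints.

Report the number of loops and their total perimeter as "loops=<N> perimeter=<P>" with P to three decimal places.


Straddling triangles (22 of 64):
  (v1,v5,v2) [++-] → (1.093, 1.06498, 0.544151)–(1.093, 0, 0.103)  len=1.1527
  (v2,v5,v6) [-+-] → (1.093, 1.06498, 0.544151)–(1.093, 1.093, 0.555758)  len=0.0303
  (v2,v6,v3) [--+] → (1.093, 0.376353, -0.258918)–(1.093, 0, -0.103)  len=0.4074
  (v3,v6,v7) [+-+] → (1.093, 0.376353, -0.258918)–(1.093, 1.093, -0.555758)  len=0.7757
  (v4,v8,v5) [+-+] → (1.093, 1.65727, 0)–(1.093, 1.09878, 0.558467)  len=0.7898
  (v5,v8,v9) [+--] → (1.093, 1.09878, 0.558467)–(1.093, 1.09724, 0.56)  len=0.0022
  (v5,v9,v6) [+--] → (1.093, 1.09724, 0.56)–(1.093, 1.093, 0.555758)  len=0.0060
  (v6,v10,v7) [--+] → (1.093, 1.09571, -0.558467)–(1.093, 1.093, -0.555758)  len=0.0038
  (v7,v10,v11) [+--] → (1.093, 1.09571, -0.558467)–(1.093, 1.09724, -0.56)  len=0.0022
  (v7,v11,v4) [+-+] → (1.093, 1.09724, -0.56)–(1.093, 1.50751, -0.149759)  len=0.5802
  (v4,v11,v8) [+--] → (1.093, 1.50751, -0.149759)–(1.093, 1.65727, 0)  len=0.2118
  (v24,v28,v25) [-+-] → (1.093, -1.65727, 0)–(1.093, -1.50751, 0.149759)  len=0.2118
  (v25,v28,v29) [-++] → (1.093, -1.50751, 0.149759)–(1.093, -1.09724, 0.56)  len=0.5802
  (v25,v29,v26) [-+-] → (1.093, -1.09724, 0.56)–(1.093, -1.09571, 0.558467)  len=0.0022
  (v26,v29,v30) [-+-] → (1.093, -1.09571, 0.558467)–(1.093, -1.093, 0.555758)  len=0.0038
  (v27,v30,v31) [--+] → (1.093, -1.093, -0.555758)–(1.093, -1.09724, -0.56)  len=0.0060
  (v27,v31,v24) [-+-] → (1.093, -1.09724, -0.56)–(1.093, -1.09878, -0.558467)  len=0.0022
  (v24,v31,v28) [-++] → (1.093, -1.09878, -0.558467)–(1.093, -1.65727, 0)  len=0.7898
  (v29,v1,v30) [++-] → (1.093, -0.376353, 0.258918)–(1.093, -1.093, 0.555758)  len=0.7757
  (v30,v1,v2) [-+-] → (1.093, -0.376353, 0.258918)–(1.093, 0, 0.103)  len=0.4074
  (v30,v2,v31) [--+] → (1.093, -1.06498, -0.544151)–(1.093, -1.093, -0.555758)  len=0.0303
  (v31,v2,v3) [+-+] → (1.093, -1.06498, -0.544151)–(1.093, 0, -0.103)  len=1.1527

Chained into 1 loop(s):
  loop 1: 22 segments, perimeter = 7.9242
Total perimeter = 7.924

loops=1 perimeter=7.924


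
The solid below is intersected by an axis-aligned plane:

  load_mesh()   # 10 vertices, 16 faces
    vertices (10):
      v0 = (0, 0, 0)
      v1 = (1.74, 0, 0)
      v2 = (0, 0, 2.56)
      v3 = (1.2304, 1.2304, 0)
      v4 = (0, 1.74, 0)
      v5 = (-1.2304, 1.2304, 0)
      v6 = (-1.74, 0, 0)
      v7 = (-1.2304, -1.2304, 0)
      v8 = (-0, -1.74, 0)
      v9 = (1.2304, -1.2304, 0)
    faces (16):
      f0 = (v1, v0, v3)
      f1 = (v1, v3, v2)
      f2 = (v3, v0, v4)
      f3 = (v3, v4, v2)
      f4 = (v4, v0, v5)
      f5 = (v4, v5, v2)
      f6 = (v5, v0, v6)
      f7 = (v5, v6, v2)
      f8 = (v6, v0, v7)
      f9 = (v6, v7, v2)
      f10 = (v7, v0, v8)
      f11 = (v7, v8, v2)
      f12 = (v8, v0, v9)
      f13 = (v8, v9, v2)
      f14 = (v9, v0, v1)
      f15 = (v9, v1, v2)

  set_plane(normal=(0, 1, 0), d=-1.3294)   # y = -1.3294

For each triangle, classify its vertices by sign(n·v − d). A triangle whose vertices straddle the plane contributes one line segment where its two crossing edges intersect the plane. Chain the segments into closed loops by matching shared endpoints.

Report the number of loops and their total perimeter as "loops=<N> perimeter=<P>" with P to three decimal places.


Straddling triangles (4 of 16):
  (v7,v0,v8) [++-] → (0, -1.3294, 0)–(-0.99137, -1.3294, 0)  len=0.9914
  (v7,v8,v2) [+-+] → (-0.99137, -1.3294, 0)–(0, -1.3294, 0.604101)  len=1.1609
  (v8,v0,v9) [-++] → (0, -1.3294, 0)–(0.99137, -1.3294, 0)  len=0.9914
  (v8,v9,v2) [-++] → (0.99137, -1.3294, 0)–(0, -1.3294, 0.604101)  len=1.1609

Chained into 1 loop(s):
  loop 1: 4 segments, perimeter = 4.3046
Total perimeter = 4.305

loops=1 perimeter=4.305


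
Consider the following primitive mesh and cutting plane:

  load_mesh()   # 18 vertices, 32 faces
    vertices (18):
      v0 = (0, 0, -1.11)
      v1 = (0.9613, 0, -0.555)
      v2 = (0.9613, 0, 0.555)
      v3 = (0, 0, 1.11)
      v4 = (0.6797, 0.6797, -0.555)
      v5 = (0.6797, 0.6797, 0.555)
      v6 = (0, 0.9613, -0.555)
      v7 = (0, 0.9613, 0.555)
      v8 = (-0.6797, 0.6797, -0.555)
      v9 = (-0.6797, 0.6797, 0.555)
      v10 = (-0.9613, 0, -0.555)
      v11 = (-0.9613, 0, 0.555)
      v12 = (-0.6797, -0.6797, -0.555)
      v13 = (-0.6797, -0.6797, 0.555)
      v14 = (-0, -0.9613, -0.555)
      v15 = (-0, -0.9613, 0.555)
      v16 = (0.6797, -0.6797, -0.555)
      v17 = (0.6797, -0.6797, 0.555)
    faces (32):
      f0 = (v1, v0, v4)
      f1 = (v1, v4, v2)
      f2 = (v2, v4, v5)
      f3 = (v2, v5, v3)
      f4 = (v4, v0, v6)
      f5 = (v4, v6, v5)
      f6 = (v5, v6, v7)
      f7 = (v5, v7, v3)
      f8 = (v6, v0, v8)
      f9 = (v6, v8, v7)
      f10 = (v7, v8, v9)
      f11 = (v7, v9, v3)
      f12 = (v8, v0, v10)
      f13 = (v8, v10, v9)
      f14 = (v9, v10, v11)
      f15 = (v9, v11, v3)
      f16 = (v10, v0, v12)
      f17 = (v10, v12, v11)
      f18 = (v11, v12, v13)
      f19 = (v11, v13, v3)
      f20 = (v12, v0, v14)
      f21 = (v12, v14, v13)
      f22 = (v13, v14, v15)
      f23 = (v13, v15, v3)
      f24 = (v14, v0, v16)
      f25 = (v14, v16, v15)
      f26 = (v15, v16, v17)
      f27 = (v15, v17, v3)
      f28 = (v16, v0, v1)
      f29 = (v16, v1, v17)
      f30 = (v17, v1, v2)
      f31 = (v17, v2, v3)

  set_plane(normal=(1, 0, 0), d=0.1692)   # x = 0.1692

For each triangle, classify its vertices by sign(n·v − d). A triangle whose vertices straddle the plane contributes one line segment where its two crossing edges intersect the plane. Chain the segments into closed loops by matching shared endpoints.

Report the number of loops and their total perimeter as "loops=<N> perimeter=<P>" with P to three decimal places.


Straddling triangles (12 of 32):
  (v1,v0,v4) [+-+] → (0.1692, 0, -1.01231)–(0.1692, 0.1692, -0.971842)  len=0.1740
  (v2,v5,v3) [++-] → (0.1692, 0.1692, 0.971842)–(0.1692, 0, 1.01231)  len=0.1740
  (v4,v0,v6) [+--] → (0.1692, 0.1692, -0.971842)–(0.1692, 0.8912, -0.555)  len=0.8337
  (v4,v6,v5) [+-+] → (0.1692, 0.8912, -0.555)–(0.1692, 0.8912, -0.278684)  len=0.2763
  (v5,v6,v7) [+--] → (0.1692, 0.8912, -0.278684)–(0.1692, 0.8912, 0.555)  len=0.8337
  (v5,v7,v3) [+--] → (0.1692, 0.8912, 0.555)–(0.1692, 0.1692, 0.971842)  len=0.8337
  (v14,v0,v16) [--+] → (0.1692, -0.1692, -0.971842)–(0.1692, -0.8912, -0.555)  len=0.8337
  (v14,v16,v15) [-+-] → (0.1692, -0.8912, -0.555)–(0.1692, -0.8912, 0.278684)  len=0.8337
  (v15,v16,v17) [-++] → (0.1692, -0.8912, 0.278684)–(0.1692, -0.8912, 0.555)  len=0.2763
  (v15,v17,v3) [-+-] → (0.1692, -0.8912, 0.555)–(0.1692, -0.1692, 0.971842)  len=0.8337
  (v16,v0,v1) [+-+] → (0.1692, -0.1692, -0.971842)–(0.1692, 0, -1.01231)  len=0.1740
  (v17,v2,v3) [++-] → (0.1692, 0, 1.01231)–(0.1692, -0.1692, 0.971842)  len=0.1740

Chained into 1 loop(s):
  loop 1: 12 segments, perimeter = 6.2507
Total perimeter = 6.251

loops=1 perimeter=6.251


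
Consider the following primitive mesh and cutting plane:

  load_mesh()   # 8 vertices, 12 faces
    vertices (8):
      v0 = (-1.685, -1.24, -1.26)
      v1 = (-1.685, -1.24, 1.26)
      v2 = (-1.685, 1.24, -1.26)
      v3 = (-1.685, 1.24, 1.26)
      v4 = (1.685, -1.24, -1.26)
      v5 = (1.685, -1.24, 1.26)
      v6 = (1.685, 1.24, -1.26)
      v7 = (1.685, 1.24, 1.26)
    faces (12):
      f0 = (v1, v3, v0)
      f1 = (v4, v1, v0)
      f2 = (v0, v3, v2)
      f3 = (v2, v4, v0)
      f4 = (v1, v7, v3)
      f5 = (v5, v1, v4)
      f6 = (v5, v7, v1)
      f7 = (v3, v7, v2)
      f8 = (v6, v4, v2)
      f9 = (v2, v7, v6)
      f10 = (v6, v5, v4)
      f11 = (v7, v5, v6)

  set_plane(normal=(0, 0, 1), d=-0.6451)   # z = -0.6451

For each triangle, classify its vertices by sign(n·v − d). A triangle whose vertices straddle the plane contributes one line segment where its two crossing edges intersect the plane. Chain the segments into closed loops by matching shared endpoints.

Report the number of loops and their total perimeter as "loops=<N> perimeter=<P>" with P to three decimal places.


loops=1 perimeter=11.700

Straddling triangles (8 of 12):
  (v1,v3,v0) [++-] → (-1.685, -0.63486, -0.6451)–(-1.685, -1.24, -0.6451)  len=0.6051
  (v4,v1,v0) [-+-] → (0.862693, -1.24, -0.6451)–(-1.685, -1.24, -0.6451)  len=2.5477
  (v0,v3,v2) [-+-] → (-1.685, -0.63486, -0.6451)–(-1.685, 1.24, -0.6451)  len=1.8749
  (v5,v1,v4) [++-] → (0.862693, -1.24, -0.6451)–(1.685, -1.24, -0.6451)  len=0.8223
  (v3,v7,v2) [++-] → (-0.862693, 1.24, -0.6451)–(-1.685, 1.24, -0.6451)  len=0.8223
  (v2,v7,v6) [-+-] → (-0.862693, 1.24, -0.6451)–(1.685, 1.24, -0.6451)  len=2.5477
  (v6,v5,v4) [-+-] → (1.685, 0.63486, -0.6451)–(1.685, -1.24, -0.6451)  len=1.8749
  (v7,v5,v6) [++-] → (1.685, 0.63486, -0.6451)–(1.685, 1.24, -0.6451)  len=0.6051

Chained into 1 loop(s):
  loop 1: 8 segments, perimeter = 11.7000
Total perimeter = 11.700


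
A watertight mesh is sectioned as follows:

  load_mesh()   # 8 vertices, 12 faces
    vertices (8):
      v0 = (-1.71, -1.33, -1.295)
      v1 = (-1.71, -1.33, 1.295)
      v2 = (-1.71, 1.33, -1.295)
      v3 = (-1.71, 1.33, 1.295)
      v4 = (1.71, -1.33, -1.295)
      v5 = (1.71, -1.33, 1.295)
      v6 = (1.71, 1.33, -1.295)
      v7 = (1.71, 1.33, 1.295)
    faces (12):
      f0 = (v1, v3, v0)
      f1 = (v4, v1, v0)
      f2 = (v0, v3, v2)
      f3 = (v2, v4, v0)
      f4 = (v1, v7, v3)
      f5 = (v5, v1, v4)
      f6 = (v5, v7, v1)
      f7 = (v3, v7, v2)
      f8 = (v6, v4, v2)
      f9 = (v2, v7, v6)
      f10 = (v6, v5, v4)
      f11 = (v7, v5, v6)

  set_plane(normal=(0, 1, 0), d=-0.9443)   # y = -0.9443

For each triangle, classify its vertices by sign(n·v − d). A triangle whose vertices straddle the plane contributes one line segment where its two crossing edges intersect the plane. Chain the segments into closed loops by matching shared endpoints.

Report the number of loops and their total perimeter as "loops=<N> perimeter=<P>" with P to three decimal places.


loops=1 perimeter=12.020

Straddling triangles (8 of 12):
  (v1,v3,v0) [-+-] → (-1.71, -0.9443, 1.295)–(-1.71, -0.9443, -0.91945)  len=2.2144
  (v0,v3,v2) [-++] → (-1.71, -0.9443, -0.91945)–(-1.71, -0.9443, -1.295)  len=0.3756
  (v2,v4,v0) [+--] → (1.2141, -0.9443, -1.295)–(-1.71, -0.9443, -1.295)  len=2.9241
  (v1,v7,v3) [-++] → (-1.2141, -0.9443, 1.295)–(-1.71, -0.9443, 1.295)  len=0.4959
  (v5,v7,v1) [-+-] → (1.71, -0.9443, 1.295)–(-1.2141, -0.9443, 1.295)  len=2.9241
  (v6,v4,v2) [+-+] → (1.71, -0.9443, -1.295)–(1.2141, -0.9443, -1.295)  len=0.4959
  (v6,v5,v4) [+--] → (1.71, -0.9443, 0.91945)–(1.71, -0.9443, -1.295)  len=2.2144
  (v7,v5,v6) [+-+] → (1.71, -0.9443, 1.295)–(1.71, -0.9443, 0.91945)  len=0.3756

Chained into 1 loop(s):
  loop 1: 8 segments, perimeter = 12.0200
Total perimeter = 12.020


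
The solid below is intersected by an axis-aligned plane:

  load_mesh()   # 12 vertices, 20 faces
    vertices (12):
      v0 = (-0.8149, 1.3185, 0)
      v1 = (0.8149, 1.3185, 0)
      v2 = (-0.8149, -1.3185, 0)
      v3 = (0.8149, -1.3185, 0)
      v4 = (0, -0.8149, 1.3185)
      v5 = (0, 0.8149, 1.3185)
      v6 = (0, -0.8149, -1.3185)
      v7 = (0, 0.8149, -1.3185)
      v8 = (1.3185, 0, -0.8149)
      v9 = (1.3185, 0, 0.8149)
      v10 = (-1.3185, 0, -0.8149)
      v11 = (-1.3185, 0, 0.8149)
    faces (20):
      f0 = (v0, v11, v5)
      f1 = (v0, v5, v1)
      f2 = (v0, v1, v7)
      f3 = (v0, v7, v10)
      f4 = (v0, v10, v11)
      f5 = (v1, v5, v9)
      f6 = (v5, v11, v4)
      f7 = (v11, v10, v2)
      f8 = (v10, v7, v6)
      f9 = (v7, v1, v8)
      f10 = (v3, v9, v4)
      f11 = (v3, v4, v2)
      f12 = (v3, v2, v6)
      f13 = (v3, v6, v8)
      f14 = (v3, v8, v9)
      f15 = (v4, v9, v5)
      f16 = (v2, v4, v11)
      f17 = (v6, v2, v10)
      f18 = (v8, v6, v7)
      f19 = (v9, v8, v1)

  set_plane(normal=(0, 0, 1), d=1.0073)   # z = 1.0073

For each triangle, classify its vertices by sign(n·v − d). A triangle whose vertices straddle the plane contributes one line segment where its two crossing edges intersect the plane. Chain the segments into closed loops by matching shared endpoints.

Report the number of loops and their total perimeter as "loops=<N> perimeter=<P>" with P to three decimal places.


loops=1 perimeter=5.536

Straddling triangles (8 of 20):
  (v0,v11,v5) [--+] → (-0.814768, 0.311332, 1.0073)–(-0.192337, 0.933763, 1.0073)  len=0.8802
  (v0,v5,v1) [-+-] → (-0.192337, 0.933763, 1.0073)–(0.192337, 0.933763, 1.0073)  len=0.3847
  (v1,v5,v9) [-+-] → (0.192337, 0.933763, 1.0073)–(0.814768, 0.311332, 1.0073)  len=0.8802
  (v5,v11,v4) [+-+] → (-0.814768, 0.311332, 1.0073)–(-0.814768, -0.311332, 1.0073)  len=0.6227
  (v3,v9,v4) [--+] → (0.814768, -0.311332, 1.0073)–(0.192337, -0.933763, 1.0073)  len=0.8802
  (v3,v4,v2) [-+-] → (0.192337, -0.933763, 1.0073)–(-0.192337, -0.933763, 1.0073)  len=0.3847
  (v4,v9,v5) [+-+] → (0.814768, -0.311332, 1.0073)–(0.814768, 0.311332, 1.0073)  len=0.6227
  (v2,v4,v11) [-+-] → (-0.192337, -0.933763, 1.0073)–(-0.814768, -0.311332, 1.0073)  len=0.8802

Chained into 1 loop(s):
  loop 1: 8 segments, perimeter = 5.5357
Total perimeter = 5.536


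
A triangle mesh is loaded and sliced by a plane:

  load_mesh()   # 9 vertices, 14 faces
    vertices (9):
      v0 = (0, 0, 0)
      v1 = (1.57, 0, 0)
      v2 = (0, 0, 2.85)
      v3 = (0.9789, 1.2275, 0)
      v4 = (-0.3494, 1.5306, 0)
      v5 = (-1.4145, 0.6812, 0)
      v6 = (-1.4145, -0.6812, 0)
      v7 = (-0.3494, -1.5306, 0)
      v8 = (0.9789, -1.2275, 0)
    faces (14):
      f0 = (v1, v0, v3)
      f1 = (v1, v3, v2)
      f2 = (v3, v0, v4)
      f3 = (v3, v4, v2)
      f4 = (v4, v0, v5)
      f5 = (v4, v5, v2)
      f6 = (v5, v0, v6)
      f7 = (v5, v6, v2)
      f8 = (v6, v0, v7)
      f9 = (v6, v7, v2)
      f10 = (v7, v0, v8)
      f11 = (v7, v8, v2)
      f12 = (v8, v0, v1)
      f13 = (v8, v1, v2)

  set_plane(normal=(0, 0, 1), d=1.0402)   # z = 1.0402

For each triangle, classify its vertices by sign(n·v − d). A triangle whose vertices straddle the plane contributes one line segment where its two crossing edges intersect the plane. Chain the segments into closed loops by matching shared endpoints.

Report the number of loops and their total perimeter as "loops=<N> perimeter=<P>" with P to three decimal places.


loops=1 perimeter=6.056

Straddling triangles (7 of 14):
  (v1,v3,v2) [--+] → (0.621619, 0.779484, 1.0402)–(0.996978, 0, 1.0402)  len=0.8652
  (v3,v4,v2) [--+] → (-0.221875, 0.971958, 1.0402)–(0.621619, 0.779484, 1.0402)  len=0.8652
  (v4,v5,v2) [--+] → (-0.898232, 0.432574, 1.0402)–(-0.221875, 0.971958, 1.0402)  len=0.8651
  (v5,v6,v2) [--+] → (-0.898232, -0.432574, 1.0402)–(-0.898232, 0.432574, 1.0402)  len=0.8651
  (v6,v7,v2) [--+] → (-0.221875, -0.971958, 1.0402)–(-0.898232, -0.432574, 1.0402)  len=0.8651
  (v7,v8,v2) [--+] → (0.621619, -0.779484, 1.0402)–(-0.221875, -0.971958, 1.0402)  len=0.8652
  (v8,v1,v2) [--+] → (0.996978, 0, 1.0402)–(0.621619, -0.779484, 1.0402)  len=0.8652

Chained into 1 loop(s):
  loop 1: 7 segments, perimeter = 6.0560
Total perimeter = 6.056


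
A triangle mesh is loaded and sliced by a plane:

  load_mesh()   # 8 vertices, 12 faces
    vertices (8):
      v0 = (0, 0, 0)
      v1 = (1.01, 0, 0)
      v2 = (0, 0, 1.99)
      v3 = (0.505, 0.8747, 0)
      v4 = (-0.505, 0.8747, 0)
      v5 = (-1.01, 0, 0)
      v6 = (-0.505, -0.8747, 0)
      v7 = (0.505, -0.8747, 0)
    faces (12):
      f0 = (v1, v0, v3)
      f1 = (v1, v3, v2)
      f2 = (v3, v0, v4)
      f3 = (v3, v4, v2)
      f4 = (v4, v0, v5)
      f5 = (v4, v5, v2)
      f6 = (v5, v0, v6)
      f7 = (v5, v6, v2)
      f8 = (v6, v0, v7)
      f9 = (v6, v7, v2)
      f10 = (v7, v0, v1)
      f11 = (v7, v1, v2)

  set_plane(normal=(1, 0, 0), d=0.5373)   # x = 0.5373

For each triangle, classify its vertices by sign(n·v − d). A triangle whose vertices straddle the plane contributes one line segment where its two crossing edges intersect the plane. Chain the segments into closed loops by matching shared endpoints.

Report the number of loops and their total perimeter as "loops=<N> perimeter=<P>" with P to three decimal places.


Straddling triangles (4 of 12):
  (v1,v0,v3) [+--] → (0.5373, 0, 0)–(0.5373, 0.818754, 0)  len=0.8188
  (v1,v3,v2) [+--] → (0.5373, 0.818754, 0)–(0.5373, 0, 0.931359)  len=1.2401
  (v7,v0,v1) [--+] → (0.5373, 0, 0)–(0.5373, -0.818754, 0)  len=0.8188
  (v7,v1,v2) [-+-] → (0.5373, -0.818754, 0)–(0.5373, 0, 0.931359)  len=1.2401

Chained into 1 loop(s):
  loop 1: 4 segments, perimeter = 4.1177
Total perimeter = 4.118

loops=1 perimeter=4.118


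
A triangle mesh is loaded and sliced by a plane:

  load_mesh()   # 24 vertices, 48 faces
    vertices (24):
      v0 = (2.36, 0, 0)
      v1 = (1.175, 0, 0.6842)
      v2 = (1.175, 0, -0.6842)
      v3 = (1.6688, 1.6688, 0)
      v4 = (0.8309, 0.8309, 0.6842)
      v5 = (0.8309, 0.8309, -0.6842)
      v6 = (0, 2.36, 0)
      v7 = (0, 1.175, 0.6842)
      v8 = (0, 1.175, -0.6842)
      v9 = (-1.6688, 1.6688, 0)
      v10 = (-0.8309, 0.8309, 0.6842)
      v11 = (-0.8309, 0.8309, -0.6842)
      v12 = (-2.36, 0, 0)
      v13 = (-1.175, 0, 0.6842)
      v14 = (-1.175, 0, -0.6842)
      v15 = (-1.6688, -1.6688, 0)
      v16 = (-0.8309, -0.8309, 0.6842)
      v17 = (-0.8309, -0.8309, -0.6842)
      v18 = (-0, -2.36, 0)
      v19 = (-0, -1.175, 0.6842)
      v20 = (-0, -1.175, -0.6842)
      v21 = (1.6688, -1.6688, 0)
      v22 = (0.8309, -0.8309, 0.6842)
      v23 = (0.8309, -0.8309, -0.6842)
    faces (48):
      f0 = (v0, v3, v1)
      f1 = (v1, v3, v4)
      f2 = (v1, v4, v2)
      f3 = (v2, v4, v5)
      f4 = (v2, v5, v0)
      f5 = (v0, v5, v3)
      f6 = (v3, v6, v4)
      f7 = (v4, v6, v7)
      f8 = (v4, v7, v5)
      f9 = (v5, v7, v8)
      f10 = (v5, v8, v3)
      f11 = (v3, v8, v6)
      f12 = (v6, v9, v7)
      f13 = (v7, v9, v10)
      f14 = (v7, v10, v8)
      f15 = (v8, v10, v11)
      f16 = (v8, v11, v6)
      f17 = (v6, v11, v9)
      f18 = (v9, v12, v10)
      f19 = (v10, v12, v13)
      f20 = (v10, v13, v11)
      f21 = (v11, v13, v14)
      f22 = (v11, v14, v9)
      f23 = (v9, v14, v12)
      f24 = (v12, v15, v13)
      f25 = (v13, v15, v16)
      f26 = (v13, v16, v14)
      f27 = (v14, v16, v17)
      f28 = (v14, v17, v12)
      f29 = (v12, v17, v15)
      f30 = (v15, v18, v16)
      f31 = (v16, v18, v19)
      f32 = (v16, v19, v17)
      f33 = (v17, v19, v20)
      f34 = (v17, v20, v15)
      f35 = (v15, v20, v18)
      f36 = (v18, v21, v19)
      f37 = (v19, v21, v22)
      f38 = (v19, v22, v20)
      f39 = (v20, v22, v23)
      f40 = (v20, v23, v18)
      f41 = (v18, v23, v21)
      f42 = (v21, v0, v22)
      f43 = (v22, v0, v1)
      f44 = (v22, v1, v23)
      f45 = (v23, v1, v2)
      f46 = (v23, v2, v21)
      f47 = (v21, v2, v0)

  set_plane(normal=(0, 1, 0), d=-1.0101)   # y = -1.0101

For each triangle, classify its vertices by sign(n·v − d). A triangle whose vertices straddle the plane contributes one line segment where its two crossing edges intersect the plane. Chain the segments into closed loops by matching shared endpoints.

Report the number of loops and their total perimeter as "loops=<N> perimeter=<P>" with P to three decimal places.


Straddling triangles (16 of 48):
  (v12,v15,v13) [+-+] → (-1.94163, -1.0101, 0)–(-1.47389, -1.0101, 0.270064)  len=0.5401
  (v13,v15,v16) [+-+] → (-1.47389, -1.0101, 0.270064)–(-1.0101, -1.0101, 0.537872)  len=0.5356
  (v12,v17,v15) [++-] → (-1.0101, -1.0101, -0.537872)–(-1.94163, -1.0101, 0)  len=1.0757
  (v15,v18,v16) [--+] → (-0.733524, -1.0101, 0.604016)–(-1.0101, -1.0101, 0.537872)  len=0.2844
  (v16,v18,v19) [+--] → (-0.733524, -1.0101, 0.604016)–(-0.398185, -1.0101, 0.6842)  len=0.3448
  (v16,v19,v17) [+-+] → (-0.398185, -1.0101, 0.6842)–(-0.398185, -1.0101, 0.0284338)  len=0.6558
  (v17,v19,v20) [+--] → (-0.398185, -1.0101, 0.0284338)–(-0.398185, -1.0101, -0.6842)  len=0.7126
  (v17,v20,v15) [+--] → (-0.398185, -1.0101, -0.6842)–(-1.0101, -1.0101, -0.537872)  len=0.6292
  (v19,v21,v22) [--+] → (1.0101, -1.0101, 0.537872)–(0.398185, -1.0101, 0.6842)  len=0.6292
  (v19,v22,v20) [-+-] → (0.398185, -1.0101, 0.6842)–(0.398185, -1.0101, -0.0284338)  len=0.7126
  (v20,v22,v23) [-++] → (0.398185, -1.0101, -0.0284338)–(0.398185, -1.0101, -0.6842)  len=0.6558
  (v20,v23,v18) [-+-] → (0.398185, -1.0101, -0.6842)–(0.733524, -1.0101, -0.604016)  len=0.3448
  (v18,v23,v21) [-+-] → (0.733524, -1.0101, -0.604016)–(1.0101, -1.0101, -0.537872)  len=0.2844
  (v21,v0,v22) [-++] → (1.94163, -1.0101, 0)–(1.0101, -1.0101, 0.537872)  len=1.0757
  (v23,v2,v21) [++-] → (1.47389, -1.0101, -0.270064)–(1.0101, -1.0101, -0.537872)  len=0.5356
  (v21,v2,v0) [-++] → (1.47389, -1.0101, -0.270064)–(1.94163, -1.0101, 0)  len=0.5401

Chained into 2 loop(s):
  loop 1: 8 segments, perimeter = 4.7781
  loop 2: 8 segments, perimeter = 4.7781
Total perimeter = 9.556

loops=2 perimeter=9.556


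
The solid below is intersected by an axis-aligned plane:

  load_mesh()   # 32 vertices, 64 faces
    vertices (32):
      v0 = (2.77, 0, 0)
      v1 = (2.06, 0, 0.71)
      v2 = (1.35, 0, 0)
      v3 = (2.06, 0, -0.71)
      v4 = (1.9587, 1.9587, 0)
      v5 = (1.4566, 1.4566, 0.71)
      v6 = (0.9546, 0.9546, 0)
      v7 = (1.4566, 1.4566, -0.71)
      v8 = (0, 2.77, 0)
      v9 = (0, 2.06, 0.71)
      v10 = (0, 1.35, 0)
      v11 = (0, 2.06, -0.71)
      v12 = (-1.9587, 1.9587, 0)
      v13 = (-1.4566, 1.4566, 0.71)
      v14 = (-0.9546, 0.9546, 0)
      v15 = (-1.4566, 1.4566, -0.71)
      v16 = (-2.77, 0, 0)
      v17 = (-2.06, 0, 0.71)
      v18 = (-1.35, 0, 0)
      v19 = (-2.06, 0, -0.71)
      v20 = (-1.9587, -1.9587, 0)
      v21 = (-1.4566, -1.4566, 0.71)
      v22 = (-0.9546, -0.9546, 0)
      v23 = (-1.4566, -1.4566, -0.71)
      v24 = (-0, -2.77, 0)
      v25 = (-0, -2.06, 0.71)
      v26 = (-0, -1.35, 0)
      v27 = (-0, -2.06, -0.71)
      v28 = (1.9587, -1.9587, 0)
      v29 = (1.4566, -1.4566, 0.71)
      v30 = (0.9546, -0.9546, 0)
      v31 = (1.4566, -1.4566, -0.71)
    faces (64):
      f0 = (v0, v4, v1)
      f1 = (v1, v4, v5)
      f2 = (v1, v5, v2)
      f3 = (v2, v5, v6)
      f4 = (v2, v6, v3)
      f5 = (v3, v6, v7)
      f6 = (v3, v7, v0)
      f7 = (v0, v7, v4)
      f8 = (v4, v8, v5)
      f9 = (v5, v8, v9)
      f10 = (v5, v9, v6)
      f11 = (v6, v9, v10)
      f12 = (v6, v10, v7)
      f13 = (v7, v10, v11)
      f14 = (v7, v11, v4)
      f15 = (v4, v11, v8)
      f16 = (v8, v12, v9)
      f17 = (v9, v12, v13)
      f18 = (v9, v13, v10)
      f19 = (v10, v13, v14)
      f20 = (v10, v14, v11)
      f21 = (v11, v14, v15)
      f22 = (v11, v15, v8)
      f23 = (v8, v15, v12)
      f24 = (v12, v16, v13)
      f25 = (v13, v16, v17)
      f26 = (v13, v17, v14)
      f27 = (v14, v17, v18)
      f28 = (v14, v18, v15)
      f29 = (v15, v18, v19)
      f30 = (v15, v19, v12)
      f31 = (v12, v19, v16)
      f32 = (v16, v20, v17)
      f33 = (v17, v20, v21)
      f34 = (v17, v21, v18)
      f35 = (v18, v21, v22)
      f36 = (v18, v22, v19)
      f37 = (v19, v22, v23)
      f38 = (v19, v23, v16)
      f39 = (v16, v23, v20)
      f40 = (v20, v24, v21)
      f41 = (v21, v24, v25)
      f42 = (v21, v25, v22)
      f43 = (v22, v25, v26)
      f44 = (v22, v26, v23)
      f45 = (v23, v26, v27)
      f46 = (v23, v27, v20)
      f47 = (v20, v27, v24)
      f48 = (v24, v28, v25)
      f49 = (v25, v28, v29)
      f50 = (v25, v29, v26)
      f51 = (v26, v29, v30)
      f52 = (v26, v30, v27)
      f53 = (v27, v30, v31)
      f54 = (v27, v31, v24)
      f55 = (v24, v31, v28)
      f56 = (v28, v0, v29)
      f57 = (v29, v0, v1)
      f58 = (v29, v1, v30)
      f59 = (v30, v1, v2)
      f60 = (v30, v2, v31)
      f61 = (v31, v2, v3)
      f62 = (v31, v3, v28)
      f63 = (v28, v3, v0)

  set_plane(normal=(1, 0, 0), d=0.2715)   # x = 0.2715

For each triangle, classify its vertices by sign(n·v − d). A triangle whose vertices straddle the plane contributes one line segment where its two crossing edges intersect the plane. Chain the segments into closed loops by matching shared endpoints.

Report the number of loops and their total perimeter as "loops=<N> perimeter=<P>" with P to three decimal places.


Straddling triangles (16 of 64):
  (v4,v8,v5) [+-+] → (0.2715, 2.65754, 0)–(0.2715, 2.52519, 0.132339)  len=0.1872
  (v5,v8,v9) [+--] → (0.2715, 2.52519, 0.132339)–(0.2715, 1.94753, 0.71)  len=0.8169
  (v5,v9,v6) [+-+] → (0.2715, 1.94753, 0.71)–(0.2715, 1.74561, 0.508067)  len=0.2856
  (v6,v9,v10) [+--] → (0.2715, 1.74561, 0.508067)–(0.2715, 1.23754, 0)  len=0.7185
  (v6,v10,v7) [+-+] → (0.2715, 1.23754, 0)–(0.2715, 1.36987, -0.132339)  len=0.1871
  (v7,v10,v11) [+--] → (0.2715, 1.36987, -0.132339)–(0.2715, 1.94753, -0.71)  len=0.8169
  (v7,v11,v4) [+-+] → (0.2715, 1.94753, -0.71)–(0.2715, 2.04596, -0.611585)  len=0.1392
  (v4,v11,v8) [+--] → (0.2715, 2.04596, -0.611585)–(0.2715, 2.65754, 0)  len=0.8649
  (v24,v28,v25) [-+-] → (0.2715, -2.65754, 0)–(0.2715, -2.04596, 0.611585)  len=0.8649
  (v25,v28,v29) [-++] → (0.2715, -2.04596, 0.611585)–(0.2715, -1.94753, 0.71)  len=0.1392
  (v25,v29,v26) [-+-] → (0.2715, -1.94753, 0.71)–(0.2715, -1.36987, 0.132339)  len=0.8169
  (v26,v29,v30) [-++] → (0.2715, -1.36987, 0.132339)–(0.2715, -1.23754, 0)  len=0.1871
  (v26,v30,v27) [-+-] → (0.2715, -1.23754, 0)–(0.2715, -1.74561, -0.508067)  len=0.7185
  (v27,v30,v31) [-++] → (0.2715, -1.74561, -0.508067)–(0.2715, -1.94753, -0.71)  len=0.2856
  (v27,v31,v24) [-+-] → (0.2715, -1.94753, -0.71)–(0.2715, -2.52519, -0.132339)  len=0.8169
  (v24,v31,v28) [-++] → (0.2715, -2.52519, -0.132339)–(0.2715, -2.65754, 0)  len=0.1872

Chained into 2 loop(s):
  loop 1: 8 segments, perimeter = 4.0164
  loop 2: 8 segments, perimeter = 4.0164
Total perimeter = 8.033

loops=2 perimeter=8.033
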